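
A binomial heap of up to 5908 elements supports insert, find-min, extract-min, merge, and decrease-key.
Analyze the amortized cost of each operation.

A binomial heap with n <= 5908 elements has at most floor(log_2 5908) + 1 = 13 trees. Using potential Phi = number of trees: Insert adds one tree, but cascading merges reduce count -- amortized O(1). Find-min reads the cached minimum pointer: O(1). Extract-min creates O(log n) new trees: O(log n). Merge combines tree lists: O(log n). Decrease-key sifts the element up its tree of height <= log n: O(log n).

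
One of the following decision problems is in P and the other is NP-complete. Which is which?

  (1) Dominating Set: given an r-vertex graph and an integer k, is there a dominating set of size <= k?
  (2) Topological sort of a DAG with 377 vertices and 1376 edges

(1) is NP-complete: reduces from Set Cover (with k part of the input).
(2) is P: DFS-based topological sort runs in O(V+E).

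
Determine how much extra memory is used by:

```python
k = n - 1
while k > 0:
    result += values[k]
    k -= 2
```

Space complexity: O(1).
Only a constant amount of auxiliary storage is used; nothing grows with n.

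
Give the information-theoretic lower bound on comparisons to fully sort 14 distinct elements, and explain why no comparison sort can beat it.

A comparison sort is a binary decision tree whose leaves are the 14! = 87178291200 possible output permutations. A binary tree with L leaves has height >= ceil(log_2(L)). So any comparison sort needs >= ceil(log_2(14!)) = 37 comparisons in the worst case.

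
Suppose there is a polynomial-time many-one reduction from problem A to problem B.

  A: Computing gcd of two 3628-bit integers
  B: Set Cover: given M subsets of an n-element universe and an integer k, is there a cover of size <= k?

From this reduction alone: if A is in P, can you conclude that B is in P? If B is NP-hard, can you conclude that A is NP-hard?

A poly-time reduction A <=_p B transfers tractability DOWN (B easy => A easy) and hardness UP (A hard => B hard), not the reverse.
From A in P, the reduction alone does NOT give B in P: any problem in P trivially reduces to SAT, yet SAT is not known to be in P.
From B NP-hard, the reduction alone does NOT give A NP-hard: again, easy problems reduce to hard ones.
(Here in fact A is P and B is NP-complete.)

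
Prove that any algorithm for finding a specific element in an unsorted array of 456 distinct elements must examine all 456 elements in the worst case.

Adversary argument: if the algorithm examines fewer than 456 elements, the adversary places the target in an unexamined position. The algorithm cannot distinguish 'not present' from 'in unexamined position'.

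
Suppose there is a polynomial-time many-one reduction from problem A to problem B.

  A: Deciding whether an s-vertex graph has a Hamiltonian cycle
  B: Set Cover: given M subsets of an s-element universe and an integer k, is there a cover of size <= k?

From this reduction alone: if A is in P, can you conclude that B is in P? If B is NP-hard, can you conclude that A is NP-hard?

A poly-time reduction A <=_p B transfers tractability DOWN (B easy => A easy) and hardness UP (A hard => B hard), not the reverse.
From A in P, the reduction alone does NOT give B in P: any problem in P trivially reduces to SAT, yet SAT is not known to be in P.
From B NP-hard, the reduction alone does NOT give A NP-hard: again, easy problems reduce to hard ones.
(Here in fact A is NP-complete and B is NP-complete.)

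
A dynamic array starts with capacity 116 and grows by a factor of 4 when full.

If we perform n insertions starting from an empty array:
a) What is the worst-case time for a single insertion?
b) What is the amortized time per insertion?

(a) Worst-case single insertion: O(n) -- when the array is full at capacity c, the resize copies all c elements, and c can be Theta(n).
(b) Resizes happen at sizes 116, 464, 1856, ... Total copy cost for n insertions: 116 + 464 + ... = O(n) (geometric series with ratio 1/4). Amortized cost per insertion: O(n)/n = O(1).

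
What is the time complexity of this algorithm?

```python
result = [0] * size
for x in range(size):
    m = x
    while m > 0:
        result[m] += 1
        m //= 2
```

Time complexity: O(n log n).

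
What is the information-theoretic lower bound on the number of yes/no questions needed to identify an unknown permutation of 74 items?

There are 74! = 330788544151938641225953028221253782145683251820934971170611926835411235700971565459250872320000000000000000 permutations. Each yes/no question gives at most 1 bit, so at least ceil(log_2(330788544151938641225953028221253782145683251820934971170611926835411235700971565459250872320000000000000000)) = 358 questions are needed.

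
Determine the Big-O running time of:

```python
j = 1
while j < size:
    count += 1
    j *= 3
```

Time complexity: O(log n).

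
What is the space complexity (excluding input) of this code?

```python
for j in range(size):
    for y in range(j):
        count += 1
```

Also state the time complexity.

Space complexity: O(1).
Only a constant amount of auxiliary storage is used; nothing grows with n.
Time complexity: O(n^2).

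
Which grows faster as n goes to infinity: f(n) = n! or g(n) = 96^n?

f(n) = n! grows faster: n!/96^n -> infinity by Stirling.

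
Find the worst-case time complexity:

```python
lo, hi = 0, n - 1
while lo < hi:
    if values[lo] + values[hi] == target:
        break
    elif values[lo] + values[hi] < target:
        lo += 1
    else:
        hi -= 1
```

Time complexity: O(n).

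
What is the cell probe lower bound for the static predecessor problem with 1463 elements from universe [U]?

The Patrascu-Thorup lower bound shows any data structure on n = 1463 elements using O(n * polylog(n)) space requires Omega(log log U) query time. van Emde Boas trees achieve O(log log U) with O(U) space.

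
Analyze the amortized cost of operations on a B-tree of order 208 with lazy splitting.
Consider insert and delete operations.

In a B-tree of order 208, a node splits when it has 208 keys. With lazy splitting, we use potential Phi = number of full nodes + number of near-empty nodes. Each split costs O(1) but reduces potential. Between splits, at least 104 insertions must occur in that node. Amortized structural cost is O(1) per operation, plus O(log_208 n) traversal.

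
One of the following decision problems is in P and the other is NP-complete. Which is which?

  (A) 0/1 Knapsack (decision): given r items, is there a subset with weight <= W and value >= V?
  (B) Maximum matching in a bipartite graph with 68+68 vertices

(A) is NP-complete: reduces from Subset Sum.
(B) is P: Hopcroft-Karp runs in O(E sqrt(V)).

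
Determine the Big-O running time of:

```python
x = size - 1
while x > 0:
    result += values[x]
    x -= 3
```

Time complexity: O(n).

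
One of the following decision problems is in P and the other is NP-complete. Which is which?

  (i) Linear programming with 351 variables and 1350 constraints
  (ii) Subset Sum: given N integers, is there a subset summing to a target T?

(i) is P: the ellipsoid and interior-point methods run in polynomial time.
(ii) is NP-complete: one of Karp's 21 NP-complete problems.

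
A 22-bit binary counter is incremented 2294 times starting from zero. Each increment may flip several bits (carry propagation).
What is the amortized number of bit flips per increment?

Bit i flips on every 2^i-th increment, so over 2294 increments bit i flips floor(2294/2^i) times. Summing over i: total flips < 2 * 2294. Amortized: < 2 = O(1) per increment.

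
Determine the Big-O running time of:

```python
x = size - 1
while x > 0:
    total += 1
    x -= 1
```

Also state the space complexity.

Time complexity: O(n).
Space complexity: O(1).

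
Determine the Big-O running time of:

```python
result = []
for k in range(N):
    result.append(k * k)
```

Time complexity: O(n).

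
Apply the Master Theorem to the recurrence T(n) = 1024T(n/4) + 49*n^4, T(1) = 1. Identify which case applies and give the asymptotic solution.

a=1024, b=4, f(n)=49*n^4.
log_4(1024) = 5 > 4.
Since f(n) = O(n^4) is polynomially smaller than n^5, Case 1 applies.
T(n) = Theta(n^5).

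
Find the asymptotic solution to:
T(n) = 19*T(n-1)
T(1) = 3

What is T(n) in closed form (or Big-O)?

Each step multiplies by 19. T(n) = T(1)*19^(n-1) = 3*19^(n-1).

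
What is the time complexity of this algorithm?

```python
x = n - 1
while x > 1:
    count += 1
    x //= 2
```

Time complexity: O(log n).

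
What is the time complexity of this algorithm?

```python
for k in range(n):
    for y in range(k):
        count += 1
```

Time complexity: O(n^2).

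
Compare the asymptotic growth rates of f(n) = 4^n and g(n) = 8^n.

g(n) = 8^n grows faster: (8/4)^n -> infinity since 8/4 > 1.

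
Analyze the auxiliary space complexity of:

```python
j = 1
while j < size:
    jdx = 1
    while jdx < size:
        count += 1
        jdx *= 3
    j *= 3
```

Space complexity: O(1).
Only a constant amount of auxiliary storage is used; nothing grows with n.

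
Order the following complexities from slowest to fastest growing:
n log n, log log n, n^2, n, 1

Ordered by growth rate: 1 < log log n < n < n log n < n^2.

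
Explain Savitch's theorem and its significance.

Savitch's theorem states that NSPACE(f(n)) is contained in DSPACE(f(n)^2) for f(n) >= log n. In particular, NPSPACE = PSPACE, meaning nondeterminism does not significantly help for space-bounded computation. This contrasts with time, where we do not know if P = NP.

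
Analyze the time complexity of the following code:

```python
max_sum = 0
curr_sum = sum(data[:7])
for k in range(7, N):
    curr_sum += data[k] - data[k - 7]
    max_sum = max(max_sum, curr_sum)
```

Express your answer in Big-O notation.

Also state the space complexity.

Time complexity: O(n).
Space complexity: O(1).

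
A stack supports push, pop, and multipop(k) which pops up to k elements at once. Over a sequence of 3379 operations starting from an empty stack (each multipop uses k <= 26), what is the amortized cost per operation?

Each element is pushed exactly once and popped at most once (whether by pop or as part of a multipop). So the total number of individual pops over the whole sequence is at most the number of pushes, which is at most 3379. Total work <= 2 * 3379, hence O(1) amortized per operation.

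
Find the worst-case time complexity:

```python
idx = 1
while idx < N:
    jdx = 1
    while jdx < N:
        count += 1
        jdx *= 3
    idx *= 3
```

Time complexity: O(log^2 n).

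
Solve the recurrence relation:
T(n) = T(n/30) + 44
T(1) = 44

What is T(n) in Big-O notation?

Each step divides n by 30 and adds 44. After log_30(n) steps, T(n) = O(log n).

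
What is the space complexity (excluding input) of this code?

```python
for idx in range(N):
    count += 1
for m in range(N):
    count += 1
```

Space complexity: O(1).
Only a constant amount of auxiliary storage is used; nothing grows with n.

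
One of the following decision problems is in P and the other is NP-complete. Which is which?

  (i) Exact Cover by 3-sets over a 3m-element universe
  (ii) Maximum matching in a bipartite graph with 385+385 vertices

(i) is NP-complete: one of Karp's 21 NP-complete problems.
(ii) is P: Hopcroft-Karp runs in O(E sqrt(V)).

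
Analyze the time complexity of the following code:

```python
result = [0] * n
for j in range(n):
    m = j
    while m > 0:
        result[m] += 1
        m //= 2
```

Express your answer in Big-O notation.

Time complexity: O(n log n).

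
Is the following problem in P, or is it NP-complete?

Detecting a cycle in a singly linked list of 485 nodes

This problem is in P: Floyd's tortoise-and-hare runs in O(n) time, O(1) space.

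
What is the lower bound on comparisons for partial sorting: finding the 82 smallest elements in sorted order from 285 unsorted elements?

Finding 82 smallest of 285 in sorted order: Omega(285) to identify the 82 smallest, plus Omega(82 log 82) to sort them. Total: Omega(n + k log k).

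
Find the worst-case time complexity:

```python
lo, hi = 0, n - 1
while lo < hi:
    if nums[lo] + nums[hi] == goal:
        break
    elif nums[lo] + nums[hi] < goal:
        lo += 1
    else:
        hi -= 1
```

Time complexity: O(n).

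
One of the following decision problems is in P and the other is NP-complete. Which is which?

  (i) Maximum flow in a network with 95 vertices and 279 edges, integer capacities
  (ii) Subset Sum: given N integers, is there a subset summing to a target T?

(i) is P: Edmonds-Karp / push-relabel run in polynomial time.
(ii) is NP-complete: one of Karp's 21 NP-complete problems.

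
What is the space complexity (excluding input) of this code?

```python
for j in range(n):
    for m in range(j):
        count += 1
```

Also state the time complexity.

Space complexity: O(1).
Only a constant amount of auxiliary storage is used; nothing grows with n.
Time complexity: O(n^2).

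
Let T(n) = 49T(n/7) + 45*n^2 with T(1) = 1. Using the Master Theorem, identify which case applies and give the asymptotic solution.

a=49, b=7, f(n)=45*n^2.
log_7(49) = 2, so n^(log_b(a)) = n^2.
f(n) = Theta(n^2), so Case 2 applies.
T(n) = Theta(n^2 log n).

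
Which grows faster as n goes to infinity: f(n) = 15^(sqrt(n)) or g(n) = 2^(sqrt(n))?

f(n) = 15^(sqrt(n)) grows faster: ratio is (15/2)^(sqrt(n)) -> infinity since 15/2 > 1.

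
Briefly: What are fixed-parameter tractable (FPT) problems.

A problem parameterized by k is FPT if it can be solved in time f(k) * n^O(1), where f is any computable function of k alone. Vertex Cover parameterized by solution size k is FPT: O(2^k * n). The W-hierarchy (W[1], W[2], ...) classifies parameterized problems by hardness; Clique parameterized by clique size is W[1]-complete.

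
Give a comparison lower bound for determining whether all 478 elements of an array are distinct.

In the algebraic decision-tree model, the YES region for element distinctness on 478 elements has 478! connected components (one per ordering). Ben-Or's theorem then gives a lower bound of Omega(log(n!)) = Omega(n log n).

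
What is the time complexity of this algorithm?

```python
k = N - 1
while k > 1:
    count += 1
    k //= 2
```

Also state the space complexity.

Time complexity: O(log n).
Space complexity: O(1).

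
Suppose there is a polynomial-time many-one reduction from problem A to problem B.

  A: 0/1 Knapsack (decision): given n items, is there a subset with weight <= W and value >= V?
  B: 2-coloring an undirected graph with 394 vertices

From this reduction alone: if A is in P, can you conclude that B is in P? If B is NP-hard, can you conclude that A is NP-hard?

A poly-time reduction A <=_p B transfers tractability DOWN (B easy => A easy) and hardness UP (A hard => B hard), not the reverse.
From A in P, the reduction alone does NOT give B in P: any problem in P trivially reduces to SAT, yet SAT is not known to be in P.
From B NP-hard, the reduction alone does NOT give A NP-hard: again, easy problems reduce to hard ones.
(Here in fact A is NP-complete and B is in P, so no such reduction is known -- its existence would imply P = NP; the analysis concerns only what the assumed reduction would or would not let you conclude.)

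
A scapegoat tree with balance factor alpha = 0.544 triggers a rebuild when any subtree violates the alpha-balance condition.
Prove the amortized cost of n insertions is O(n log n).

Define potential Phi = c * sum of |size(left(v)) - size(right(v))| over all nodes. An insertion at depth d costs O(d) = O(log n) and increases Phi by O(log n). When a rebuild of subtree of size s occurs, it costs O(s) but reduces Phi by Omega(s). With alpha = 0.544, between rebuilds Omega(s) insertions must occur. Amortized cost per insertion: O(log n).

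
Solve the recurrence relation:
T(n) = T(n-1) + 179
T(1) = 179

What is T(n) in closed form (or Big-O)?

Unrolling: T(n) = T(n-1) + 179 = T(n-2) + 2*179 = ... = T(1) + (n-1)*179 = 179 + (n-1)*179 = 179n.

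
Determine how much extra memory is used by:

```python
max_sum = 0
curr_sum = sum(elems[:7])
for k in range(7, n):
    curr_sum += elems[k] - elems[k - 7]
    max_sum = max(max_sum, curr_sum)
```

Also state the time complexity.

Space complexity: O(1).
Only a constant amount of auxiliary storage is used; nothing grows with n.
Time complexity: O(n).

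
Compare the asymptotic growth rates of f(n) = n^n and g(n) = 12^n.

f(n) = n^n grows faster: n^n / 12^n = (n/12)^n -> infinity once n > 12.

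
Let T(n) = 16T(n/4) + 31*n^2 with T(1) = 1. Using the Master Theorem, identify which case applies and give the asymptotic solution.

a=16, b=4, f(n)=31*n^2.
log_4(16) = 2, so n^(log_b(a)) = n^2.
f(n) = Theta(n^2), so Case 2 applies.
T(n) = Theta(n^2 log n).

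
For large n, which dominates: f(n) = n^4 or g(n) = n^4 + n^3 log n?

f(n) = n^4 and g(n) = n^4 + n^3 log n are Theta of each other: the lower-order n^3 log n term is o(n^4); both are Theta(n^4).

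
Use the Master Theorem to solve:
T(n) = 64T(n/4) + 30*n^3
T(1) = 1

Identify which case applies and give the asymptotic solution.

a=64, b=4, f(n)=30*n^3.
log_4(64) = 3, so n^(log_b(a)) = n^3.
f(n) = Theta(n^3), so Case 2 applies.
T(n) = Theta(n^3 log n).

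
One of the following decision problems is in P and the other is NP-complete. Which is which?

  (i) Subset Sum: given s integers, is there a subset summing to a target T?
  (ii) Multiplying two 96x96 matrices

(i) is NP-complete: one of Karp's 21 NP-complete problems.
(ii) is P: the schoolbook algorithm runs in O(n^3).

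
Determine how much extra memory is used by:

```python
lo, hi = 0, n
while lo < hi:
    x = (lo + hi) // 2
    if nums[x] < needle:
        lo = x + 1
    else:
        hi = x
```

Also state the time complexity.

Space complexity: O(1).
Only a constant amount of auxiliary storage is used; nothing grows with n.
Time complexity: O(log n).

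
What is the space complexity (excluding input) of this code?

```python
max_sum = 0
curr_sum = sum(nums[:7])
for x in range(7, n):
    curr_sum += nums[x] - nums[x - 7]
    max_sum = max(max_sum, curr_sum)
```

Space complexity: O(1).
Only a constant amount of auxiliary storage is used; nothing grows with n.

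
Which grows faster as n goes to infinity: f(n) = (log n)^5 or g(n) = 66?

f(n) = (log n)^5 grows faster: any unbounded function dominates a constant.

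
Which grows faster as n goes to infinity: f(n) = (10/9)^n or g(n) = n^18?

f(n) = (10/9)^n grows faster: (10/9)^n is exponential with base 10/9 > 1, dominating every polynomial.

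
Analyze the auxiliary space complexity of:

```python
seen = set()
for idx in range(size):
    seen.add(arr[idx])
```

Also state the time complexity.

Space complexity: O(n).
Auxiliary storage grows linearly with the input size n in the worst case.
Time complexity: O(n).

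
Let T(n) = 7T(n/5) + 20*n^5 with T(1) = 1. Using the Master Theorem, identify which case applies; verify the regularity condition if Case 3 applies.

a=7, b=5, f(n)=20*n^5.
log_5(7) = 1.209 < 5.
f(n) = Omega(n^(1.209+epsilon)) for some epsilon > 0, so Case 3 is the candidate.
Regularity: a*f(n/b) = 7*20*(n/5)^5 = (7/3125)*20*n^5 <= c*f(n) with c = 7/3125 < 1. Satisfied.
Case 3: T(n) = Theta(n^5).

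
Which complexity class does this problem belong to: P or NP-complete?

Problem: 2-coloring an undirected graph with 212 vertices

This problem is in P: 2-coloring is bipartiteness testing via BFS, O(V+E).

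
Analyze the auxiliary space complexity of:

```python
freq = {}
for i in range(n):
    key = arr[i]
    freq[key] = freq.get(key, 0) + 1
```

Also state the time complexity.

Space complexity: O(n).
Auxiliary storage grows linearly with the input size n in the worst case.
Time complexity: O(n).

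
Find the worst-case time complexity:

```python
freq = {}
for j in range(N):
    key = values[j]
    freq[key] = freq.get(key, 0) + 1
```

Time complexity: O(n).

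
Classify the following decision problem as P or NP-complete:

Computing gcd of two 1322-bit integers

This problem is in P: the Euclidean algorithm runs in polynomial time in the bit-length.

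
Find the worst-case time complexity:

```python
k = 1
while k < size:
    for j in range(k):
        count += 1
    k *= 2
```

Time complexity: O(n).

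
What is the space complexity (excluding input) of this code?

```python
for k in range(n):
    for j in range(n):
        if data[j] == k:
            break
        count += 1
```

Space complexity: O(1).
Only a constant amount of auxiliary storage is used; nothing grows with n.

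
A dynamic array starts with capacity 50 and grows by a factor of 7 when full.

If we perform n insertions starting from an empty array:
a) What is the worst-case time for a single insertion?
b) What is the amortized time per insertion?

(a) Worst-case single insertion: O(n) -- when the array is full at capacity c, the resize copies all c elements, and c can be Theta(n).
(b) Resizes happen at sizes 50, 350, 2450, ... Total copy cost for n insertions: 50 + 350 + ... = O(n) (geometric series with ratio 1/7). Amortized cost per insertion: O(n)/n = O(1).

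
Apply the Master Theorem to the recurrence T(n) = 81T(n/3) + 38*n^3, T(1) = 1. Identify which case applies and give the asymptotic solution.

a=81, b=3, f(n)=38*n^3.
log_3(81) = 4 > 3.
Since f(n) = O(n^3) is polynomially smaller than n^4, Case 1 applies.
T(n) = Theta(n^4).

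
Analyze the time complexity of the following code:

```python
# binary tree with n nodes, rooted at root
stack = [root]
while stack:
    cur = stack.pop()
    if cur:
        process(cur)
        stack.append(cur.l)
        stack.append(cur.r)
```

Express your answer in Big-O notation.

Time complexity: O(n).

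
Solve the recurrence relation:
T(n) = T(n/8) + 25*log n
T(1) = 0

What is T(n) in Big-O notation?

Each of the log_8(n) levels adds O(log n). T(n) = O(log^2 n).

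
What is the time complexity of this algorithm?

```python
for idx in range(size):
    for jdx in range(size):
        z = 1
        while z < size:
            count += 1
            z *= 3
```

Time complexity: O(n^2 log n).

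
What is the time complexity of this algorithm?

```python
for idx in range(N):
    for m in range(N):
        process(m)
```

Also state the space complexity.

Time complexity: O(n^2).
Space complexity: O(1).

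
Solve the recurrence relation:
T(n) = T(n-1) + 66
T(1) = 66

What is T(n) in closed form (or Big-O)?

Unrolling: T(n) = T(n-1) + 66 = T(n-2) + 2*66 = ... = T(1) + (n-1)*66 = 66 + (n-1)*66 = 66n.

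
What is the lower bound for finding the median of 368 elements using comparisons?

To find the median of 368 elements, every element must be compared at least once, so the lower bound is Omega(n). The BFPRT algorithm achieves O(n), making this tight.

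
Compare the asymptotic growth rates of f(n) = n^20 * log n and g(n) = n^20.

f(n) = n^20 * log n grows faster: extra log n factor -> infinity.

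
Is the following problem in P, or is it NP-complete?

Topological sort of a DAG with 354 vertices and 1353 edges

This problem is in P: DFS-based topological sort runs in O(V+E).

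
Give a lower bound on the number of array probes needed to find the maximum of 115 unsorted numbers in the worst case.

Adversary: any unprobed cell could hold a value larger than everything seen so far. If fewer than 115 cells are probed, the adversary places the max in an unprobed cell. So all 115 cells must be examined; together with 115-1 comparisons this is tight.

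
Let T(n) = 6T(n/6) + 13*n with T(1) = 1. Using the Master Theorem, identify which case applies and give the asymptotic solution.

a=6, b=6, f(n)=13*n.
log_6(6) = 1, so n^(log_b(a)) = n.
f(n) = Theta(n), so Case 2 applies.
T(n) = Theta(n log n).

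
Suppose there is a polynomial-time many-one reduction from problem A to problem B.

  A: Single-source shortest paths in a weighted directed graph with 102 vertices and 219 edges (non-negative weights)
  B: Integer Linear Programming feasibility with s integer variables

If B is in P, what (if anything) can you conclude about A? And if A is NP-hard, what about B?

A poly-time reduction A <=_p B means any A-instance can be transformed to a B-instance in poly time.
If B is in P: compose the reduction with B's poly-time algorithm to solve A in poly time, so A is in P.
If A is NP-hard: every NP problem reduces to A, which reduces to B; composing reductions, every NP problem reduces to B, so B is NP-hard.
(Here in fact A is P and B is NP-complete.)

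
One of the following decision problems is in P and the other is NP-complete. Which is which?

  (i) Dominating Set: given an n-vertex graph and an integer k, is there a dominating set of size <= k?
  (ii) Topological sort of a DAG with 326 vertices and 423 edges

(i) is NP-complete: reduces from Set Cover (with k part of the input).
(ii) is P: DFS-based topological sort runs in O(V+E).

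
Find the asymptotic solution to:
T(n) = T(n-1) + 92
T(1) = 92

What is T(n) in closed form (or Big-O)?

Unrolling: T(n) = T(n-1) + 92 = T(n-2) + 2*92 = ... = T(1) + (n-1)*92 = 92 + (n-1)*92 = 92n.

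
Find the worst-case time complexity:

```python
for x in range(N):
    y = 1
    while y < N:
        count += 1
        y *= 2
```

Time complexity: O(n log n).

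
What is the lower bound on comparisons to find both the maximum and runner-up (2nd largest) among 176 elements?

Lower bound: finding the max needs 176-1 comparisons. By an adversary weight-doubling argument, the maximum element must personally win at least ceil(log_2(176)) = 8 comparisons in any correct algorithm. The 2nd largest is among those 8 direct losers, and distinguishing it requires 8-1 more comparisons. Total >= 176-1 + 8-1 = 182. A balanced tournament achieves this bound exactly.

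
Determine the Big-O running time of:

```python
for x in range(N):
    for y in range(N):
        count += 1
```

Time complexity: O(n^2).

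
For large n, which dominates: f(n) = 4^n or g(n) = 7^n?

g(n) = 7^n grows faster: (7/4)^n -> infinity since 7/4 > 1.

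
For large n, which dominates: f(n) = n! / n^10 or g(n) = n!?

g(n) = n! grows faster: the ratio n!/(n!/n^10) = n^10 -> infinity.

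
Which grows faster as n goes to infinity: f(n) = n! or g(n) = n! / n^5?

f(n) = n! grows faster: the ratio n!/(n!/n^5) = n^5 -> infinity.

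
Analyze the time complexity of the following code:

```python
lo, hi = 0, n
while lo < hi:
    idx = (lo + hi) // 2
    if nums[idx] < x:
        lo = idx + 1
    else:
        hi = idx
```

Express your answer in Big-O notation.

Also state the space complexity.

Time complexity: O(log n).
Space complexity: O(1).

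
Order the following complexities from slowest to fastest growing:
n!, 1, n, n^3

Ordered by growth rate: 1 < n < n^3 < n!.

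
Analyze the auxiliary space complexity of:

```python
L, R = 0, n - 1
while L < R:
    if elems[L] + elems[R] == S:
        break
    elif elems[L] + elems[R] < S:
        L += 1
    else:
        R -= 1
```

Space complexity: O(1).
Only a constant amount of auxiliary storage is used; nothing grows with n.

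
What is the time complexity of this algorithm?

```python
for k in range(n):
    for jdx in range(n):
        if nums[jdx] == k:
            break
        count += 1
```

Time complexity: O(n^2).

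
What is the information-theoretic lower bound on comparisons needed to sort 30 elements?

There are 30! = 265252859812191058636308480000000 possible orderings. Each comparison gives 1 bit. We need at least ceil(log_2(265252859812191058636308480000000)) = 108 comparisons.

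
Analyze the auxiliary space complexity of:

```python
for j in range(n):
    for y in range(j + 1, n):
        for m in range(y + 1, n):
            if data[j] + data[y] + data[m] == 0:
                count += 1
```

Space complexity: O(1).
Only a constant amount of auxiliary storage is used; nothing grows with n.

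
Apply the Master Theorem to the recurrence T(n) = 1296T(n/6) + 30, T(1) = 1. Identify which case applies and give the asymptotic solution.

a=1296, b=6, f(n)=30.
log_6(1296) = 4 > 0.
Since f(n) = O(n^0) is polynomially smaller than n^4, Case 1 applies.
T(n) = Theta(n^4).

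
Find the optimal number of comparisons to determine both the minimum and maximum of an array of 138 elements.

Naive approach: 274 comparisons (137 for max + 137 for min).
Optimal: Compare elements in pairs first (floor(n/2) = 69 comparisons), then find max among winners and min among losers (68 comparisons each).
Total: ceil(3n/2) - 2 = 205 comparisons. An adversary argument shows this is also a lower bound.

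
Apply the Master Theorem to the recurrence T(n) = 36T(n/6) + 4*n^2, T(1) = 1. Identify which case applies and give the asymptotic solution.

a=36, b=6, f(n)=4*n^2.
log_6(36) = 2, so n^(log_b(a)) = n^2.
f(n) = Theta(n^2), so Case 2 applies.
T(n) = Theta(n^2 log n).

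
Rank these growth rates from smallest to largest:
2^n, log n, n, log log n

Ordered by growth rate: log log n < log n < n < 2^n.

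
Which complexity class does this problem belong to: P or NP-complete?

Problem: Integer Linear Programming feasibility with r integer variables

This problem is NP-complete: ILP feasibility is NP-complete (LP relaxation is in P).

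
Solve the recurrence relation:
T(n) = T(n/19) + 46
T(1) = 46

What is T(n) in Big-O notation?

Each step divides n by 19 and adds 46. After log_19(n) steps, T(n) = O(log n).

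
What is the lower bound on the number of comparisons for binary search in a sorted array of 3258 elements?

With 3258 possible positions, we need at least ceil(log_2(3258)) = 12 comparisons. Each comparison splits the remaining candidates by at most half.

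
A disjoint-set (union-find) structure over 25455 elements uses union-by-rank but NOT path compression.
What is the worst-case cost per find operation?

Union-by-rank alone keeps every tree's height <= log_2(25455) ~= 14.6. Each find traverses from a node to its root, costing O(height) = O(log n). Without path compression this bound is tight.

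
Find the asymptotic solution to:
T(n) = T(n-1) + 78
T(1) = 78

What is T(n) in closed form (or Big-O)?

Unrolling: T(n) = T(n-1) + 78 = T(n-2) + 2*78 = ... = T(1) + (n-1)*78 = 78 + (n-1)*78 = 78n.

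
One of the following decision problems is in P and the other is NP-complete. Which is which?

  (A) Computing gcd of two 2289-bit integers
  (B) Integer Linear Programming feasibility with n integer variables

(A) is P: the Euclidean algorithm runs in polynomial time in the bit-length.
(B) is NP-complete: ILP feasibility is NP-complete (LP relaxation is in P).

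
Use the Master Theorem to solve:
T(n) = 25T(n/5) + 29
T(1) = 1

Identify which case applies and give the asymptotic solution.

a=25, b=5, f(n)=29.
log_5(25) = 2 > 0.
Since f(n) = O(n^0) is polynomially smaller than n^2, Case 1 applies.
T(n) = Theta(n^2).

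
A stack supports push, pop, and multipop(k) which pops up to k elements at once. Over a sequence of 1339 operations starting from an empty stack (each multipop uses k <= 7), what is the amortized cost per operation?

Each element is pushed exactly once and popped at most once (whether by pop or as part of a multipop). So the total number of individual pops over the whole sequence is at most the number of pushes, which is at most 1339. Total work <= 2 * 1339, hence O(1) amortized per operation.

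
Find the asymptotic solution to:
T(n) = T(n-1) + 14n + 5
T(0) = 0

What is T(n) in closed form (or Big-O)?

Dominant term in sum is 14*sum(i, i=1..n) = 14*n*(n+1)/2 = O(n^2).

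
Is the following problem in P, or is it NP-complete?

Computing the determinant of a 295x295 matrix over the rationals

This problem is in P: Gaussian elimination runs in O(n^3).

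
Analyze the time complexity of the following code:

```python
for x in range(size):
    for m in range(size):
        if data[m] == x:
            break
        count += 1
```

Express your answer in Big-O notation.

Time complexity: O(n^2).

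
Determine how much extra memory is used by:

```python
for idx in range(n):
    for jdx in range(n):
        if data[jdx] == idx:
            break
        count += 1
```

Space complexity: O(1).
Only a constant amount of auxiliary storage is used; nothing grows with n.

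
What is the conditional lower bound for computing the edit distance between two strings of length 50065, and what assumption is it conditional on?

Under SETH (the Strong Exponential Time Hypothesis), edit distance on length-50065 strings cannot be computed in O(n^(2-epsilon)) time for any epsilon > 0 (Backurs-Indyk). The reduction is from CNF-SAT via the orthogonal vectors problem.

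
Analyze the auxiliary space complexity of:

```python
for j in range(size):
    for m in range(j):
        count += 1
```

Space complexity: O(1).
Only a constant amount of auxiliary storage is used; nothing grows with n.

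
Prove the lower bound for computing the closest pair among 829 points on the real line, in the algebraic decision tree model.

Reduction from element distinctness: given 829 reals, the closest-pair distance is 0 iff two are equal. Element distinctness has an Omega(n log n) lower bound in the algebraic decision tree model (Ben-Or). Therefore closest pair on a line also requires Omega(n log n). Sorting then a linear scan achieves this.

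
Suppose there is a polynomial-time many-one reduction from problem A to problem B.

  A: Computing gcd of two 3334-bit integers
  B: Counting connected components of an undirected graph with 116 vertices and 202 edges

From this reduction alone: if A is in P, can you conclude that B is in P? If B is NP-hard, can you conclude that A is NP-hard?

A poly-time reduction A <=_p B transfers tractability DOWN (B easy => A easy) and hardness UP (A hard => B hard), not the reverse.
From A in P, the reduction alone does NOT give B in P: any problem in P trivially reduces to SAT, yet SAT is not known to be in P.
From B NP-hard, the reduction alone does NOT give A NP-hard: again, easy problems reduce to hard ones.
(Here in fact A is P and B is P.)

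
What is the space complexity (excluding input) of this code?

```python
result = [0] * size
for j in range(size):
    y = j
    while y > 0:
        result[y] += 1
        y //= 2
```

Space complexity: O(n).
Auxiliary storage grows linearly with the input size n in the worst case.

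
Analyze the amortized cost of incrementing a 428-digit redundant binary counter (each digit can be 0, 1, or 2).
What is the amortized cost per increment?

A redundant counter on 428 digits allows digit values 0, 1, 2. Increment adds 1 to the least significant digit and carries any 2 to a 0 plus +1 on the next digit. With potential Phi = (number of 2-digits), each increment does O(1) actual work plus a chain of carries, each of which decreases Phi by 1. Amortized O(1).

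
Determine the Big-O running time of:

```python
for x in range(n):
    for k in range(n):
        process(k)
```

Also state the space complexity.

Time complexity: O(n^2).
Space complexity: O(1).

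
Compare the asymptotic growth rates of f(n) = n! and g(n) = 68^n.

f(n) = n! grows faster: n!/68^n -> infinity by Stirling.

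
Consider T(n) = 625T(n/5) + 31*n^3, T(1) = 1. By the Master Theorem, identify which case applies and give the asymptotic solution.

a=625, b=5, f(n)=31*n^3.
log_5(625) = 4 > 3.
Since f(n) = O(n^3) is polynomially smaller than n^4, Case 1 applies.
T(n) = Theta(n^4).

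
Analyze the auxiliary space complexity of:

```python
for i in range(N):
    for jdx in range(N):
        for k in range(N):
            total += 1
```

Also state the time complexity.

Space complexity: O(1).
Only a constant amount of auxiliary storage is used; nothing grows with n.
Time complexity: O(n^3).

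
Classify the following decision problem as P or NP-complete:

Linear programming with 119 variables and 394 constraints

This problem is in P: the ellipsoid and interior-point methods run in polynomial time.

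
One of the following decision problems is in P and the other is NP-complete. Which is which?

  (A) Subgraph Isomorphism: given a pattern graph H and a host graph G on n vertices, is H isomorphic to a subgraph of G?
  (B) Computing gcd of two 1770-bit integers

(A) is NP-complete: generalizes Clique and Hamiltonian Path (pattern size is part of the input).
(B) is P: the Euclidean algorithm runs in polynomial time in the bit-length.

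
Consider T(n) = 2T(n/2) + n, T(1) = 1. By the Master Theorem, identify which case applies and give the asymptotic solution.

a=2, b=2, f(n)=n.
log_2(2) = 1, so n^(log_b(a)) = n.
f(n) = Theta(n), so Case 2 applies.
T(n) = Theta(n log n).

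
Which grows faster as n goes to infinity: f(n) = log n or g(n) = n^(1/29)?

g(n) = n^(1/29) grows faster: any positive power of n dominates log n.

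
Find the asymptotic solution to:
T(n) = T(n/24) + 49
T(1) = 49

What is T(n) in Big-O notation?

Each step divides n by 24 and adds 49. After log_24(n) steps, T(n) = O(log n).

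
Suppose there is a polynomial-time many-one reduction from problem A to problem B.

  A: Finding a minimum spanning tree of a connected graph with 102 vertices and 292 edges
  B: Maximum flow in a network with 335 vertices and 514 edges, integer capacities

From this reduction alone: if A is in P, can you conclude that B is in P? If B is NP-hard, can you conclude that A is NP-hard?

A poly-time reduction A <=_p B transfers tractability DOWN (B easy => A easy) and hardness UP (A hard => B hard), not the reverse.
From A in P, the reduction alone does NOT give B in P: any problem in P trivially reduces to SAT, yet SAT is not known to be in P.
From B NP-hard, the reduction alone does NOT give A NP-hard: again, easy problems reduce to hard ones.
(Here in fact A is P and B is P.)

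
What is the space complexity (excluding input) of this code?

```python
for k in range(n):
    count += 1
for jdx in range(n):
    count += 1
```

Space complexity: O(1).
Only a constant amount of auxiliary storage is used; nothing grows with n.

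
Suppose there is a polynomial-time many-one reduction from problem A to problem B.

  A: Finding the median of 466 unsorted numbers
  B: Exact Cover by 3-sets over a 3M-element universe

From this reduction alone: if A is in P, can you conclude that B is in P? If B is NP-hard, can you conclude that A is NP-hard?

A poly-time reduction A <=_p B transfers tractability DOWN (B easy => A easy) and hardness UP (A hard => B hard), not the reverse.
From A in P, the reduction alone does NOT give B in P: any problem in P trivially reduces to SAT, yet SAT is not known to be in P.
From B NP-hard, the reduction alone does NOT give A NP-hard: again, easy problems reduce to hard ones.
(Here in fact A is P and B is NP-complete.)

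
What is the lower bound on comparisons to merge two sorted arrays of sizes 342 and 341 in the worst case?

Adversary: with |342 - 341| <= 1 the inputs can be fully interleaved so that every adjacent pair in the merged output comes from different arrays. Then each of the 682 adjacent pairs must be directly compared, or the algorithm cannot determine their relative order. Standard merge meets this bound.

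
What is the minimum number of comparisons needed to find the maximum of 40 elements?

Finding the maximum requires 39 comparisons. Each comparison eliminates exactly one candidate. With 40 candidates, we need 39 eliminations.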